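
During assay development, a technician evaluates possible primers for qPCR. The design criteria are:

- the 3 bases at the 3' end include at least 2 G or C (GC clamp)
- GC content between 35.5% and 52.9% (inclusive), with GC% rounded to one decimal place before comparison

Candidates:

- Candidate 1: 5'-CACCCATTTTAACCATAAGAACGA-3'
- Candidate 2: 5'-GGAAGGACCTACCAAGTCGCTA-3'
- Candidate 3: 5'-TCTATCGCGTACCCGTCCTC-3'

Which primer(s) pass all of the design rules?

Candidate 1 only.

Candidate 1 (24 nt, A=10 T=5 G=2 C=7): 3' end CGA has 2 G/C ✓; GC 9/24 = 37.5% ✓ — passes.
Candidate 2 (22 nt, A=7 T=3 G=6 C=6): 3' end CTA has 1 G/C, need ≥2 ✗; GC 12/22 = 54.5%, outside 35.5–52.9% ✗ — fails.
Candidate 3 (20 nt, A=2 T=6 G=3 C=9): 3' end CTC has 2 G/C ✓; GC 12/20 = 60.0%, outside 35.5–52.9% ✗ — fails.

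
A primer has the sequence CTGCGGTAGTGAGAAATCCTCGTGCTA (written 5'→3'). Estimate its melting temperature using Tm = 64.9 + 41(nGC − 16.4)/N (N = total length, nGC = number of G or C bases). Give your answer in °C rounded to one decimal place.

Base counts: A=6, T=7, G=8, C=6; G+C = 14, N = 27.
Tm = 64.9 + 41·(14 − 16.4)/27 = 64.9 + -98.40/27 = 61.3°C.

61.3°C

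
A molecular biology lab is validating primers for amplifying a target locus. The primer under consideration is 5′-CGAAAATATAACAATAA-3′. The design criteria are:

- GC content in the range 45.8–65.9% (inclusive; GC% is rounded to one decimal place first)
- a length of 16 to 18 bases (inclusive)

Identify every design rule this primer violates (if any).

Base counts: A=11, T=3, G=1, C=2 (length 17).
GC content: GC 3/17 = 17.6%, outside 45.8–65.9% ✗
length: length 17 ✓

Fails: GC content.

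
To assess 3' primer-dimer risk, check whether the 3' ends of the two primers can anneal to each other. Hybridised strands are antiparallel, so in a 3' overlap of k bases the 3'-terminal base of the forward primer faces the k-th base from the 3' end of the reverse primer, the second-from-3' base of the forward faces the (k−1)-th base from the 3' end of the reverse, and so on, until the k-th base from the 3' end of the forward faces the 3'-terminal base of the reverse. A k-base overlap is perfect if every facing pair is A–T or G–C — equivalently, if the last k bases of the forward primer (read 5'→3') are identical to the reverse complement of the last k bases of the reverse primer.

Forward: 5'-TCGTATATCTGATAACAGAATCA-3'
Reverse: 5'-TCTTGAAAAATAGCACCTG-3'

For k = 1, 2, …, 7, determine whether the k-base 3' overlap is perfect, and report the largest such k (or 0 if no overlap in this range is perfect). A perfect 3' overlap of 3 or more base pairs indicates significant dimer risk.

Longest perfect overlap: 2 complementary base pairs; below the dimer-risk threshold (threshold 3).

Last 7 bases (5'→3') — forward …AGAATCA, reverse …GCACCTG.
Reverse complement of the reverse primer's last 7 bases: CAGGTGC; its first k bases are the reverse complement of the reverse primer's last k bases, so a perfect k-base overlap needs the forward primer's last k bases to equal them.
Comparing (forward last k vs required): k=1: A vs C ✗; k=2: CA vs CA ✓; k=3: TCA vs CAG ✗; k=4: ATCA vs CAGG ✗; k=5: AATCA vs CAGGT ✗; k=6: GAATCA vs CAGGTG ✗; k=7: AGAATCA vs CAGGTGC ✗.
Only k = 2 is perfect, so the longest perfect 3' overlap is 2.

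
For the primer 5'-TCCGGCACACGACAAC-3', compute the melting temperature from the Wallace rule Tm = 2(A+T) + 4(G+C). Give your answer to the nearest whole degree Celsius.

Base counts: A=5, T=1, G=3, C=7 (length 16).
Tm = 2·(5+1) + 4·(3+7) = 2·6 + 4·10 = 12 + 40 = 52°C.

52°C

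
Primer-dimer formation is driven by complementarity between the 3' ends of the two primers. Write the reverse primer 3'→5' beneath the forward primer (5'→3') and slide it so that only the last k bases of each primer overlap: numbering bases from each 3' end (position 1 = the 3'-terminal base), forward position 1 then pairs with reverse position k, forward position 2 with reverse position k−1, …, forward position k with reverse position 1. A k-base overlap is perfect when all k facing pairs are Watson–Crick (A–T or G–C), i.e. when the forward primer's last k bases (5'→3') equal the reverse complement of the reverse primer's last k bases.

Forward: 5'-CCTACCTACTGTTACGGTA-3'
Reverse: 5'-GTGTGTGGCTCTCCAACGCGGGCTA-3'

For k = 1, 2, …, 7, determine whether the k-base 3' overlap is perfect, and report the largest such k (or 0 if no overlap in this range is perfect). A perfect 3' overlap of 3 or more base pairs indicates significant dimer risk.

Longest perfect overlap: 2 complementary base pairs; below the dimer-risk threshold (threshold 3).

Last 7 bases (5'→3') — forward …TACGGTA, reverse …CGGGCTA.
Reverse complement of the reverse primer's last 7 bases: TAGCCCG; its first k bases are the reverse complement of the reverse primer's last k bases, so a perfect k-base overlap needs the forward primer's last k bases to equal them.
Comparing (forward last k vs required): k=1: A vs T ✗; k=2: TA vs TA ✓; k=3: GTA vs TAG ✗; k=4: GGTA vs TAGC ✗; k=5: CGGTA vs TAGCC ✗; k=6: ACGGTA vs TAGCCC ✗; k=7: TACGGTA vs TAGCCCG ✗.
Only k = 2 is perfect, so the longest perfect 3' overlap is 2.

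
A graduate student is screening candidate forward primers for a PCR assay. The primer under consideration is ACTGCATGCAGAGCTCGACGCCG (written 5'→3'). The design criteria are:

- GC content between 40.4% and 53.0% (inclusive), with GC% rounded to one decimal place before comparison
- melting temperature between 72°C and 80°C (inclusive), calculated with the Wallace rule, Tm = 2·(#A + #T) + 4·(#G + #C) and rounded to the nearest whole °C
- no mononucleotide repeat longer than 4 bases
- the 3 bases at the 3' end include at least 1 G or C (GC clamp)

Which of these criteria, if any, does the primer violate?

Base counts: A=5, T=3, G=7, C=8 (length 23).
GC content: GC 15/23 = 65.2%, outside 40.4–53.0% ✗
Tm: Tm = 2·8 + 4·15 = 76°C ✓
homopolymer run: longest run = 2 ✓
GC clamp: 3' end CCG has 3 G/C ✓

Fails: GC content.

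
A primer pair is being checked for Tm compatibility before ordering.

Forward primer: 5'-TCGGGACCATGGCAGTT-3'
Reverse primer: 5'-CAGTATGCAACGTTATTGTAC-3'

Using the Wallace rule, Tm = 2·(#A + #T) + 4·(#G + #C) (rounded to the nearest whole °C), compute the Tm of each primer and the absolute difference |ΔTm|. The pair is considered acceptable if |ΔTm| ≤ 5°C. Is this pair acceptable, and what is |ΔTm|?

Forward: A=3 T=4 G=6 C=4 → Tm = 2·7 + 4·10 = 54°C.
Reverse: A=6 T=7 G=4 C=4 → Tm = 2·13 + 4·8 = 58°C.
|ΔTm| = |54 − 58| = 4°C, ≤ 5°C.

|ΔTm| = 4°C; the pair is acceptable.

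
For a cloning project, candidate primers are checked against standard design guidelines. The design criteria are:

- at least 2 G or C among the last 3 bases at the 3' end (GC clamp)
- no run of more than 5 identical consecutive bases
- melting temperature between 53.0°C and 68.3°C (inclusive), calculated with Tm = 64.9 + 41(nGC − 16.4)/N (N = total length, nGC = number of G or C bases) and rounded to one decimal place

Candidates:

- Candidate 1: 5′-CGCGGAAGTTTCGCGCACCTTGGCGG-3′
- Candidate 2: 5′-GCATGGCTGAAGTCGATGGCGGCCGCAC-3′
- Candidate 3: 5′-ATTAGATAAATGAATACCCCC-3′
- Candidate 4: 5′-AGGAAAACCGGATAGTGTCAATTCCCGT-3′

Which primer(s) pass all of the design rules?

Candidate 1 and Candidate 4.

Candidate 1 (26 nt, A=3 T=5 G=10 C=8): 3' end CGG has 3 G/C ✓; longest run = 3 ✓; Tm = 64.9 + 41·(18 − 16.4)/26 = 67.4°C ✓ — passes.
Candidate 2 (28 nt, A=5 T=4 G=11 C=8): 3' end CAC has 2 G/C ✓; longest run = 2 ✓; Tm = 64.9 + 41·(19 − 16.4)/28 = 68.7°C, outside 53.0–68.3°C ✗ — fails.
Candidate 3 (21 nt, A=9 T=5 G=2 C=5): 3' end CCC has 3 G/C ✓; longest run = 5 ✓; Tm = 64.9 + 41·(7 − 16.4)/21 = 46.5°C, outside 53.0–68.3°C ✗ — fails.
Candidate 4 (28 nt, A=9 T=6 G=7 C=6): 3' end CGT has 2 G/C ✓; longest run = 4 ✓; Tm = 64.9 + 41·(13 − 16.4)/28 = 59.9°C ✓ — passes.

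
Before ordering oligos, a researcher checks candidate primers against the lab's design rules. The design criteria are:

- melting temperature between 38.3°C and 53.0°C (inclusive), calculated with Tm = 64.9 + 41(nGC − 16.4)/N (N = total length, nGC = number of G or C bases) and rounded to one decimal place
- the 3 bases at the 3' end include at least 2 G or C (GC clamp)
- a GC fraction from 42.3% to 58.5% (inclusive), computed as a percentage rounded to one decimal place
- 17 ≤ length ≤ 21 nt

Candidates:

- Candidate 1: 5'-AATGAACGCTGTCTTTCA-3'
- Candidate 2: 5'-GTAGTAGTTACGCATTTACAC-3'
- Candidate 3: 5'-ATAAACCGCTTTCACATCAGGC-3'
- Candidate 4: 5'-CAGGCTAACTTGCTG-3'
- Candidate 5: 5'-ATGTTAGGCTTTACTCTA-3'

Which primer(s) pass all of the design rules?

Candidate 1 (18 nt, A=5 T=6 G=3 C=4): Tm = 64.9 + 41·(7 − 16.4)/18 = 43.5°C ✓; 3' end TCA has 1 G/C, need ≥2 ✗; GC 7/18 = 38.9%, outside 42.3–58.5% ✗; length 18 ✓ — fails.
Candidate 2 (21 nt, A=6 T=7 G=4 C=4): Tm = 64.9 + 41·(8 − 16.4)/21 = 48.5°C ✓; 3' end CAC has 2 G/C ✓; GC 8/21 = 38.1%, outside 42.3–58.5% ✗; length 21 ✓ — fails.
Candidate 3 (22 nt, A=7 T=5 G=3 C=7): Tm = 64.9 + 41·(10 − 16.4)/22 = 53.0°C ✓; 3' end GGC has 3 G/C ✓; GC 10/22 = 45.5% ✓; length 22, outside 17–21 ✗ — fails.
Candidate 4 (15 nt, A=3 T=4 G=4 C=4): Tm = 64.9 + 41·(8 − 16.4)/15 = 41.9°C ✓; 3' end CTG has 2 G/C ✓; GC 8/15 = 53.3% ✓; length 15, outside 17–21 ✗ — fails.
Candidate 5 (18 nt, A=4 T=8 G=3 C=3): Tm = 64.9 + 41·(6 − 16.4)/18 = 41.2°C ✓; 3' end CTA has 1 G/C, need ≥2 ✗; GC 6/18 = 33.3%, outside 42.3–58.5% ✗; length 18 ✓ — fails.

None of the candidates satisfy all criteria.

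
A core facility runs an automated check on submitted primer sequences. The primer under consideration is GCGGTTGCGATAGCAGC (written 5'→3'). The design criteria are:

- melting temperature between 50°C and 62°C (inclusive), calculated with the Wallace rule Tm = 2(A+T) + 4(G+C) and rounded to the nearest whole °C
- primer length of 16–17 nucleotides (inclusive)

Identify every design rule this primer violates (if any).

Meets all criteria.

Base counts: A=3, T=3, G=7, C=4 (length 17).
Tm: Tm = 2·6 + 4·11 = 56°C ✓
length: length 17 ✓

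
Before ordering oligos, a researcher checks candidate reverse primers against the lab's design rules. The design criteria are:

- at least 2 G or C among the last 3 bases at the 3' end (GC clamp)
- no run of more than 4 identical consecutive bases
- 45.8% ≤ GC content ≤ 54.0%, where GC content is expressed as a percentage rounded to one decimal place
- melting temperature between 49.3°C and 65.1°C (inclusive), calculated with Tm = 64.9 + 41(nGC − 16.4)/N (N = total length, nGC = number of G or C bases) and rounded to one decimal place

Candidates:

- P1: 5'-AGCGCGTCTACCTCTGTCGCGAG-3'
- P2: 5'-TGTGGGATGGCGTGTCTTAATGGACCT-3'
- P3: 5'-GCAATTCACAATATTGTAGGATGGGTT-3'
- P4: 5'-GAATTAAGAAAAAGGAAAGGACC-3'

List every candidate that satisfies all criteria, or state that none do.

P2 only.

P1 (23 nt, A=3 T=5 G=7 C=8): 3' end GAG has 2 G/C ✓; longest run = 2 ✓; GC 15/23 = 65.2%, outside 45.8–54.0% ✗; Tm = 64.9 + 41·(15 − 16.4)/23 = 62.4°C ✓ — fails.
P2 (27 nt, A=4 T=9 G=10 C=4): 3' end CCT has 2 G/C ✓; longest run = 3 ✓; GC 14/27 = 51.9% ✓; Tm = 64.9 + 41·(14 − 16.4)/27 = 61.3°C ✓ — passes.
P3 (27 nt, A=8 T=9 G=7 C=3): 3' end GTT has 1 G/C, need ≥2 ✗; longest run = 3 ✓; GC 10/27 = 37.0%, outside 45.8–54.0% ✗; Tm = 64.9 + 41·(10 − 16.4)/27 = 55.2°C ✓ — fails.
P4 (23 nt, A=13 T=2 G=6 C=2): 3' end ACC has 2 G/C ✓; longest run = 5, exceeds 4 ✗; GC 8/23 = 34.8%, outside 45.8–54.0% ✗; Tm = 64.9 + 41·(8 − 16.4)/23 = 49.9°C ✓ — fails.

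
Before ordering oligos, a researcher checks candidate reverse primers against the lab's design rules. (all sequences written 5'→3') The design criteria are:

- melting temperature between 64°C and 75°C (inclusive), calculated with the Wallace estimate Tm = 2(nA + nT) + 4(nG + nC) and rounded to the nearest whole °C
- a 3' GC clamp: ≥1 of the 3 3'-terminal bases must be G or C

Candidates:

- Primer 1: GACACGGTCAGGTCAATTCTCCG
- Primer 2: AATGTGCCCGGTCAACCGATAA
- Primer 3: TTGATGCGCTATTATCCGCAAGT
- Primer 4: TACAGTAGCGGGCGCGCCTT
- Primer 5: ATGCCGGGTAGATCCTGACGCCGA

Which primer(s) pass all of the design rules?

Primer 1, Primer 3 and Primer 4.

Primer 1 (23 nt, A=5 T=5 G=6 C=7): Tm = 2·10 + 4·13 = 72°C ✓; 3' end CCG has 3 G/C ✓ — passes.
Primer 2 (22 nt, A=7 T=4 G=5 C=6): Tm = 2·11 + 4·11 = 66°C ✓; 3' end TAA has 0 G/C, need ≥1 ✗ — fails.
Primer 3 (23 nt, A=5 T=8 G=5 C=5): Tm = 2·13 + 4·10 = 66°C ✓; 3' end AGT has 1 G/C ✓ — passes.
Primer 4 (20 nt, A=3 T=4 G=7 C=6): Tm = 2·7 + 4·13 = 66°C ✓; 3' end CTT has 1 G/C ✓ — passes.
Primer 5 (24 nt, A=5 T=4 G=8 C=7): Tm = 2·9 + 4·15 = 78°C, outside 64–75°C ✗; 3' end CGA has 2 G/C ✓ — fails.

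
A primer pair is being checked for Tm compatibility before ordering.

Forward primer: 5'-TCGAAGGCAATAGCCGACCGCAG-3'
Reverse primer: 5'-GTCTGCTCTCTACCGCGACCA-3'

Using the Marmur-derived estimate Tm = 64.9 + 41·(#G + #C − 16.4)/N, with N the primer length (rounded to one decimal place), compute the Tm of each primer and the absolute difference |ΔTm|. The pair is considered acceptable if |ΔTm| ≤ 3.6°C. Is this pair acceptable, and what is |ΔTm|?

|ΔTm| = 2.3°C; the pair is acceptable.

Forward: G+C = 14, N = 23 → Tm = 64.9 + 41·(14 − 16.4)/23 = 60.6°C.
Reverse: G+C = 13, N = 21 → Tm = 64.9 + 41·(13 − 16.4)/21 = 58.3°C.
|ΔTm| = |60.6 − 58.3| = 2.3°C, ≤ 3.6°C.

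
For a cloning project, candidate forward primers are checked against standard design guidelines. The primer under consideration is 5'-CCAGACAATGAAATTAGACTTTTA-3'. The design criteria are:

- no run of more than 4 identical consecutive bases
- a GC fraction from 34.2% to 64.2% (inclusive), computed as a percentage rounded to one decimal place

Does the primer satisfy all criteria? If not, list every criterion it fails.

Fails: GC content.

Base counts: A=10, T=7, G=3, C=4 (length 24).
homopolymer run: longest run = 4 ✓
GC content: GC 7/24 = 29.2%, outside 34.2–64.2% ✗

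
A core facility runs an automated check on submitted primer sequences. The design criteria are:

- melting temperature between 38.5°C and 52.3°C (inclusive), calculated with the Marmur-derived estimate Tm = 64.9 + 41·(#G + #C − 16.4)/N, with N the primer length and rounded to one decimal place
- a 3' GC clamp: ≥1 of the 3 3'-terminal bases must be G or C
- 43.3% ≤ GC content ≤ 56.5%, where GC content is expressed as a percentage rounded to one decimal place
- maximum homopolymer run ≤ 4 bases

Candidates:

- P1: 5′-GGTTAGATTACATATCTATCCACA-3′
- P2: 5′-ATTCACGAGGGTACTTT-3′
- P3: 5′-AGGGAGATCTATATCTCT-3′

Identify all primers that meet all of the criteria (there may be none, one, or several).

None of the candidates satisfy all criteria.

P1 (24 nt, A=8 T=8 G=3 C=5): Tm = 64.9 + 41·(8 − 16.4)/24 = 50.6°C ✓; 3' end ACA has 1 G/C ✓; GC 8/24 = 33.3%, outside 43.3–56.5% ✗; longest run = 2 ✓ — fails.
P2 (17 nt, A=4 T=6 G=4 C=3): Tm = 64.9 + 41·(7 − 16.4)/17 = 42.2°C ✓; 3' end TTT has 0 G/C, need ≥1 ✗; GC 7/17 = 41.2%, outside 43.3–56.5% ✗; longest run = 3 ✓ — fails.
P3 (18 nt, A=5 T=6 G=4 C=3): Tm = 64.9 + 41·(7 − 16.4)/18 = 43.5°C ✓; 3' end TCT has 1 G/C ✓; GC 7/18 = 38.9%, outside 43.3–56.5% ✗; longest run = 3 ✓ — fails.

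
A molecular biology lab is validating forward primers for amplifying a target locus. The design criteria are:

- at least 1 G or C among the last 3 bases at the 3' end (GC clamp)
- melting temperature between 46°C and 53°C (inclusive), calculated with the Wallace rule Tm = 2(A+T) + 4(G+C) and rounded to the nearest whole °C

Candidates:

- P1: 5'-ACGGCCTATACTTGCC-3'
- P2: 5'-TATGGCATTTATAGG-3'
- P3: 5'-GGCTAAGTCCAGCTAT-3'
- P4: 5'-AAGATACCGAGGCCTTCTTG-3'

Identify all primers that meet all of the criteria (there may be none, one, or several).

P1 only.

P1 (16 nt, A=3 T=4 G=3 C=6): 3' end GCC has 3 G/C ✓; Tm = 2·7 + 4·9 = 50°C ✓ — passes.
P2 (15 nt, A=4 T=6 G=4 C=1): 3' end AGG has 2 G/C ✓; Tm = 2·10 + 4·5 = 40°C, outside 46–53°C ✗ — fails.
P3 (16 nt, A=4 T=4 G=4 C=4): 3' end TAT has 0 G/C, need ≥1 ✗; Tm = 2·8 + 4·8 = 48°C ✓ — fails.
P4 (20 nt, A=5 T=5 G=5 C=5): 3' end TTG has 1 G/C ✓; Tm = 2·10 + 4·10 = 60°C, outside 46–53°C ✗ — fails.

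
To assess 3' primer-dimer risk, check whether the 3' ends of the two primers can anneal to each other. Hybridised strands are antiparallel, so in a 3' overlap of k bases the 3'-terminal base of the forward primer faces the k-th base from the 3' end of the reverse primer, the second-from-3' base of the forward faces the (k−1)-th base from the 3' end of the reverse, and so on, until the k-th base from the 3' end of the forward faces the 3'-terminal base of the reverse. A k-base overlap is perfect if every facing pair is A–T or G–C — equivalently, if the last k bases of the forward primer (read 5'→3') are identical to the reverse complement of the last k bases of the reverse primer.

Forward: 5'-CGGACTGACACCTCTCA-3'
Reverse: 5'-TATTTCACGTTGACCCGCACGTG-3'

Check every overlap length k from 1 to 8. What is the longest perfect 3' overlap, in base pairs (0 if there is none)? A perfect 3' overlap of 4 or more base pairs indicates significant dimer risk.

Longest perfect overlap: 2 complementary base pairs; below the dimer-risk threshold (threshold 4).

Last 8 bases (5'→3') — forward …ACCTCTCA, reverse …CGCACGTG.
Reverse complement of the reverse primer's last 8 bases: CACGTGCG; its first k bases are the reverse complement of the reverse primer's last k bases, so a perfect k-base overlap needs the forward primer's last k bases to equal them.
Comparing (forward last k vs required): k=1: A vs C ✗; k=2: CA vs CA ✓; k=3: TCA vs CAC ✗; k=4: CTCA vs CACG ✗; k=5: TCTCA vs CACGT ✗; k=6: CTCTCA vs CACGTG ✗; k=7: CCTCTCA vs CACGTGC ✗; k=8: ACCTCTCA vs CACGTGCG ✗.
Only k = 2 is perfect, so the longest perfect 3' overlap is 2.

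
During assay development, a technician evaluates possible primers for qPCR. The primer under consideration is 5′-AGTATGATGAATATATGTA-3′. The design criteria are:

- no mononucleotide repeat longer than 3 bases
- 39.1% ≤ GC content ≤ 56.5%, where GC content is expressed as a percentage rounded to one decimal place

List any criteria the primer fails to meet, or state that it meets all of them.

Fails: GC content.

Base counts: A=8, T=7, G=4, C=0 (length 19).
homopolymer run: longest run = 2 ✓
GC content: GC 4/19 = 21.1%, outside 39.1–56.5% ✗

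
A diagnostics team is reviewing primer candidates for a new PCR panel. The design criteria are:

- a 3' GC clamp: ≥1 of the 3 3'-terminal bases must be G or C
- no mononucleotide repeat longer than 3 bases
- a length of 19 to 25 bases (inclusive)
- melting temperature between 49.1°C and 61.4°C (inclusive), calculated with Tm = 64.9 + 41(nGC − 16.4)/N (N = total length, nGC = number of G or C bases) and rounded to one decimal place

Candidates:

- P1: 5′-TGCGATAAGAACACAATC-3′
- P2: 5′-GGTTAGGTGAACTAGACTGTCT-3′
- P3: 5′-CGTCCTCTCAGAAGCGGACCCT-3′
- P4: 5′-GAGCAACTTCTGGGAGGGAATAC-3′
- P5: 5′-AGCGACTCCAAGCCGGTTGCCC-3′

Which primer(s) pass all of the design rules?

P1 (18 nt, A=8 T=3 G=3 C=4): 3' end ATC has 1 G/C ✓; longest run = 2 ✓; length 18, outside 19–25 ✗; Tm = 64.9 + 41·(7 − 16.4)/18 = 43.5°C, outside 49.1–61.4°C ✗ — fails.
P2 (22 nt, A=5 T=7 G=7 C=3): 3' end TCT has 1 G/C ✓; longest run = 2 ✓; length 22 ✓; Tm = 64.9 + 41·(10 − 16.4)/22 = 53.0°C ✓ — passes.
P3 (22 nt, A=4 T=4 G=5 C=9): 3' end CCT has 2 G/C ✓; longest run = 3 ✓; length 22 ✓; Tm = 64.9 + 41·(14 − 16.4)/22 = 60.4°C ✓ — passes.
P4 (23 nt, A=7 T=4 G=8 C=4): 3' end TAC has 1 G/C ✓; longest run = 3 ✓; length 23 ✓; Tm = 64.9 + 41·(12 − 16.4)/23 = 57.1°C ✓ — passes.
P5 (22 nt, A=4 T=3 G=6 C=9): 3' end CCC has 3 G/C ✓; longest run = 3 ✓; length 22 ✓; Tm = 64.9 + 41·(15 − 16.4)/22 = 62.3°C, outside 49.1–61.4°C ✗ — fails.

P2, P3 and P4.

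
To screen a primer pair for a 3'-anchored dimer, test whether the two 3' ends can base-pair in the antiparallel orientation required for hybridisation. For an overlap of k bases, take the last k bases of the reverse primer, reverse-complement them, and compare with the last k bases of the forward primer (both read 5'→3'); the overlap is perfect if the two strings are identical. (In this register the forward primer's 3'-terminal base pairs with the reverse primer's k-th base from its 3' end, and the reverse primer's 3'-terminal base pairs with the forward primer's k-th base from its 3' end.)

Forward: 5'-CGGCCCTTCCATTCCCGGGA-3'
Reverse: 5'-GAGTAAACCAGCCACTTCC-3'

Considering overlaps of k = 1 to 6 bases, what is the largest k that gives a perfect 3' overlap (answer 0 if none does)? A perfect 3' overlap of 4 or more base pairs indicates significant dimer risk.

Last 6 bases (5'→3') — forward …CCGGGA, reverse …ACTTCC.
Reverse complement of the reverse primer's last 6 bases: GGAAGT; its first k bases are the reverse complement of the reverse primer's last k bases, so a perfect k-base overlap needs the forward primer's last k bases to equal them.
Comparing (forward last k vs required): k=1: A vs G ✗; k=2: GA vs GG ✗; k=3: GGA vs GGA ✓; k=4: GGGA vs GGAA ✗; k=5: CGGGA vs GGAAG ✗; k=6: CCGGGA vs GGAAGT ✗.
Only k = 3 is perfect, so the longest perfect 3' overlap is 3.

Longest perfect overlap: 3 complementary base pairs; below the dimer-risk threshold (threshold 4).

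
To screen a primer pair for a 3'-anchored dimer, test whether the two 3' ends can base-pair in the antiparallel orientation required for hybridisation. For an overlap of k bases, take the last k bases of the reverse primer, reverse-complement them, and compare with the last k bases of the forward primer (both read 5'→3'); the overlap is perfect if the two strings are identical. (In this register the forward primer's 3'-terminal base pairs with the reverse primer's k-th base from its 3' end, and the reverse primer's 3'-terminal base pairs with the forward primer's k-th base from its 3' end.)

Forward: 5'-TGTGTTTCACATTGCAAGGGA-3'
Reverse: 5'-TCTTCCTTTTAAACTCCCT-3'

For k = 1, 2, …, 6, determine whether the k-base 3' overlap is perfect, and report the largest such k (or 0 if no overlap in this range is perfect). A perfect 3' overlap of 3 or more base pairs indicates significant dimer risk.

Longest perfect overlap: 5 complementary base pairs; significant dimer risk (threshold 3).

Last 6 bases (5'→3') — forward …AAGGGA, reverse …CTCCCT.
Reverse complement of the reverse primer's last 6 bases: AGGGAG; its first k bases are the reverse complement of the reverse primer's last k bases, so a perfect k-base overlap needs the forward primer's last k bases to equal them.
Comparing (forward last k vs required): k=1: A vs A ✓; k=2: GA vs AG ✗; k=3: GGA vs AGG ✗; k=4: GGGA vs AGGG ✗; k=5: AGGGA vs AGGGA ✓; k=6: AAGGGA vs AGGGAG ✗.
Perfect overlaps at k = 1, 5; the largest is 5.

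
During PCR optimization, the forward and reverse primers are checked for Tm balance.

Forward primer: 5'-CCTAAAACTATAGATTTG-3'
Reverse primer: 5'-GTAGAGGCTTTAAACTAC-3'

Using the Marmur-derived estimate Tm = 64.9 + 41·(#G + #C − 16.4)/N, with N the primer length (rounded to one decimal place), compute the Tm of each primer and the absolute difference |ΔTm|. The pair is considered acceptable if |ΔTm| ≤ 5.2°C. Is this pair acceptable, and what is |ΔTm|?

|ΔTm| = 4.6°C; the pair is acceptable.

Forward: G+C = 5, N = 18 → Tm = 64.9 + 41·(5 − 16.4)/18 = 38.9°C.
Reverse: G+C = 7, N = 18 → Tm = 64.9 + 41·(7 − 16.4)/18 = 43.5°C.
|ΔTm| = |38.9 − 43.5| = 4.6°C, ≤ 5.2°C.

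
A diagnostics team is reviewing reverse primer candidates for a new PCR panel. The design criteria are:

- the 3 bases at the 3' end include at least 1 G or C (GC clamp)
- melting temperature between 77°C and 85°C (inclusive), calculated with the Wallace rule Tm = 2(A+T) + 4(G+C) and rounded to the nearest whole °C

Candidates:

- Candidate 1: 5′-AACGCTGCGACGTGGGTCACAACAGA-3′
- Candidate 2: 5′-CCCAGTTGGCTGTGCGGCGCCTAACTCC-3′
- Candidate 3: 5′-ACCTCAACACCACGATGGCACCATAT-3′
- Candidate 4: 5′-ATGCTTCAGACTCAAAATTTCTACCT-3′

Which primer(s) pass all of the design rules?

Candidate 1 (26 nt, A=8 T=3 G=8 C=7): 3' end AGA has 1 G/C ✓; Tm = 2·11 + 4·15 = 82°C ✓ — passes.
Candidate 2 (28 nt, A=3 T=6 G=8 C=11): 3' end TCC has 2 G/C ✓; Tm = 2·9 + 4·19 = 94°C, outside 77–85°C ✗ — fails.
Candidate 3 (26 nt, A=9 T=4 G=3 C=10): 3' end TAT has 0 G/C, need ≥1 ✗; Tm = 2·13 + 4·13 = 78°C ✓ — fails.
Candidate 4 (26 nt, A=8 T=9 G=2 C=7): 3' end CCT has 2 G/C ✓; Tm = 2·17 + 4·9 = 70°C, outside 77–85°C ✗ — fails.

Candidate 1 only.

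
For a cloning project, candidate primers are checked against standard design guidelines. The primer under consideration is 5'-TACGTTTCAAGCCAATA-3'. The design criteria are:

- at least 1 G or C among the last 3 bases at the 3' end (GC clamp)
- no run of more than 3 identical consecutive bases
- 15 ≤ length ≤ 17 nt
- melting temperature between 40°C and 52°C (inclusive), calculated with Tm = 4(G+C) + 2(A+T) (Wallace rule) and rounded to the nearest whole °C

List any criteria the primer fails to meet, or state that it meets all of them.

Fails: GC clamp.

Base counts: A=6, T=5, G=2, C=4 (length 17).
GC clamp: 3' end ATA has 0 G/C, need ≥1 ✗
homopolymer run: longest run = 3 ✓
length: length 17 ✓
Tm: Tm = 2·11 + 4·6 = 46°C ✓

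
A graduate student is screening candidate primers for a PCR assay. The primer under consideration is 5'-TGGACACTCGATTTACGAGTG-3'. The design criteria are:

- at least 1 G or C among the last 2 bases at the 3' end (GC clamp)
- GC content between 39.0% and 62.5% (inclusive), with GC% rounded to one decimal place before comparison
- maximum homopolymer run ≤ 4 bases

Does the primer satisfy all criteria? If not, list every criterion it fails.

Meets all criteria.

Base counts: A=5, T=6, G=6, C=4 (length 21).
GC clamp: 3' end TG has 1 G/C ✓
GC content: GC 10/21 = 47.6% ✓
homopolymer run: longest run = 3 ✓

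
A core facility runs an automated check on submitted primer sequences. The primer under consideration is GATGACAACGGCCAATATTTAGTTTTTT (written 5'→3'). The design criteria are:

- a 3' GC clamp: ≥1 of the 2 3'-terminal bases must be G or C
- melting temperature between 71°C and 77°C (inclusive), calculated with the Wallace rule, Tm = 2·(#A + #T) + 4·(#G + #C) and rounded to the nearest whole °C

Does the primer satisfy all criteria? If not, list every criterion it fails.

Fails: GC clamp.

Base counts: A=8, T=11, G=5, C=4 (length 28).
GC clamp: 3' end TT has 0 G/C, need ≥1 ✗
Tm: Tm = 2·19 + 4·9 = 74°C ✓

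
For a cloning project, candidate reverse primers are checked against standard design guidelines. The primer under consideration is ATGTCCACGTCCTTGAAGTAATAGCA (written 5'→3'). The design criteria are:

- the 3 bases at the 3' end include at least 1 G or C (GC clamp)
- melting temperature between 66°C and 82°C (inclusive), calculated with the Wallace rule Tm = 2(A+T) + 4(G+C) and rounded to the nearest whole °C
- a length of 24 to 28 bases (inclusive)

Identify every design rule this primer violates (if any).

Base counts: A=8, T=7, G=5, C=6 (length 26).
GC clamp: 3' end GCA has 2 G/C ✓
Tm: Tm = 2·15 + 4·11 = 74°C ✓
length: length 26 ✓

Meets all criteria.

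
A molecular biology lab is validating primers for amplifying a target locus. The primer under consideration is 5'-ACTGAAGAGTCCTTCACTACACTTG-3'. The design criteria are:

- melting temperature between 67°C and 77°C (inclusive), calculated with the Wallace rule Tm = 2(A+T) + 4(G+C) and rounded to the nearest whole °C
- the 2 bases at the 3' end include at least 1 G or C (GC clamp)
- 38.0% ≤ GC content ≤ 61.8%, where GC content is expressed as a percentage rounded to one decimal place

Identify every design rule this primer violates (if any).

Meets all criteria.

Base counts: A=7, T=7, G=4, C=7 (length 25).
Tm: Tm = 2·14 + 4·11 = 72°C ✓
GC clamp: 3' end TG has 1 G/C ✓
GC content: GC 11/25 = 44.0% ✓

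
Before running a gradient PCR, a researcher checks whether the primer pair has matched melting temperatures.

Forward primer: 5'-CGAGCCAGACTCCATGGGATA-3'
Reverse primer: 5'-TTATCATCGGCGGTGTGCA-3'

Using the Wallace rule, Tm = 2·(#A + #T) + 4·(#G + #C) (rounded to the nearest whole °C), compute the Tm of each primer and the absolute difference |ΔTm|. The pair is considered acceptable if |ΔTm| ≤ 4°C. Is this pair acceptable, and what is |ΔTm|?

Forward: A=6 T=3 G=6 C=6 → Tm = 2·9 + 4·12 = 66°C.
Reverse: A=3 T=6 G=6 C=4 → Tm = 2·9 + 4·10 = 58°C.
|ΔTm| = |66 − 58| = 8°C, > 4°C.

|ΔTm| = 8°C; the pair is not acceptable.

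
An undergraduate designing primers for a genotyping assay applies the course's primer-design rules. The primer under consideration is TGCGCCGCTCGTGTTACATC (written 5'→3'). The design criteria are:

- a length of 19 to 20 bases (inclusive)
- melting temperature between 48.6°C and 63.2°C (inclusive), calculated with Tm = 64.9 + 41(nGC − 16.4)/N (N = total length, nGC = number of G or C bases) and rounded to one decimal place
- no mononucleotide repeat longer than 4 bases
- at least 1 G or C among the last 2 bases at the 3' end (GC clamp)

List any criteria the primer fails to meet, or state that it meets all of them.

Base counts: A=2, T=6, G=5, C=7 (length 20).
length: length 20 ✓
Tm: Tm = 64.9 + 41·(12 − 16.4)/20 = 55.9°C ✓
homopolymer run: longest run = 2 ✓
GC clamp: 3' end TC has 1 G/C ✓

Meets all criteria.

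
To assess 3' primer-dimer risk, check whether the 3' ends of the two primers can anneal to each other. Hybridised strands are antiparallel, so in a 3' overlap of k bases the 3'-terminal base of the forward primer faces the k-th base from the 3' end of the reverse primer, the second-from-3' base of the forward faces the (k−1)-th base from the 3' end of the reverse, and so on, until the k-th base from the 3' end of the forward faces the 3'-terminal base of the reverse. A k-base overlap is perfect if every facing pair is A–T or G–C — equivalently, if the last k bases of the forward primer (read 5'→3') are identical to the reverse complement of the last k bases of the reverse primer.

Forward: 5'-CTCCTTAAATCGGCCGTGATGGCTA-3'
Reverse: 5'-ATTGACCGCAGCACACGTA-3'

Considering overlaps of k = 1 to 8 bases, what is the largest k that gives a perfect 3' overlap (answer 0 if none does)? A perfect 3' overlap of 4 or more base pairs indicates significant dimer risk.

Longest perfect overlap: 2 complementary base pairs; below the dimer-risk threshold (threshold 4).

Last 8 bases (5'→3') — forward …GATGGCTA, reverse …CACACGTA.
Reverse complement of the reverse primer's last 8 bases: TACGTGTG; its first k bases are the reverse complement of the reverse primer's last k bases, so a perfect k-base overlap needs the forward primer's last k bases to equal them.
Comparing (forward last k vs required): k=1: A vs T ✗; k=2: TA vs TA ✓; k=3: CTA vs TAC ✗; k=4: GCTA vs TACG ✗; k=5: GGCTA vs TACGT ✗; k=6: TGGCTA vs TACGTG ✗; k=7: ATGGCTA vs TACGTGT ✗; k=8: GATGGCTA vs TACGTGTG ✗.
Only k = 2 is perfect, so the longest perfect 3' overlap is 2.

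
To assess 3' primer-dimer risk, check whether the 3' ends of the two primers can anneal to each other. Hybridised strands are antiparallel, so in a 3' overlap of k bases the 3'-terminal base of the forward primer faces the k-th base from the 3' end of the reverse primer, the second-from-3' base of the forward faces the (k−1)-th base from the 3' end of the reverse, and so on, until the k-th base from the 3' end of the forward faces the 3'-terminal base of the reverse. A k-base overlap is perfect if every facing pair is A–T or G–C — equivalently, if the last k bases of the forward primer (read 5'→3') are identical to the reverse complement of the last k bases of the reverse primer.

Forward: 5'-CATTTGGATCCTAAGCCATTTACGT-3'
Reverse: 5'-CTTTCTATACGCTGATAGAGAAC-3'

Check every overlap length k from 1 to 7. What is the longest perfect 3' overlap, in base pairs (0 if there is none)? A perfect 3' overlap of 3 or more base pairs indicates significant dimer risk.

Longest perfect overlap: 2 complementary base pairs; below the dimer-risk threshold (threshold 3).

Last 7 bases (5'→3') — forward …TTTACGT, reverse …AGAGAAC.
Reverse complement of the reverse primer's last 7 bases: GTTCTCT; its first k bases are the reverse complement of the reverse primer's last k bases, so a perfect k-base overlap needs the forward primer's last k bases to equal them.
Comparing (forward last k vs required): k=1: T vs G ✗; k=2: GT vs GT ✓; k=3: CGT vs GTT ✗; k=4: ACGT vs GTTC ✗; k=5: TACGT vs GTTCT ✗; k=6: TTACGT vs GTTCTC ✗; k=7: TTTACGT vs GTTCTCT ✗.
Only k = 2 is perfect, so the longest perfect 3' overlap is 2.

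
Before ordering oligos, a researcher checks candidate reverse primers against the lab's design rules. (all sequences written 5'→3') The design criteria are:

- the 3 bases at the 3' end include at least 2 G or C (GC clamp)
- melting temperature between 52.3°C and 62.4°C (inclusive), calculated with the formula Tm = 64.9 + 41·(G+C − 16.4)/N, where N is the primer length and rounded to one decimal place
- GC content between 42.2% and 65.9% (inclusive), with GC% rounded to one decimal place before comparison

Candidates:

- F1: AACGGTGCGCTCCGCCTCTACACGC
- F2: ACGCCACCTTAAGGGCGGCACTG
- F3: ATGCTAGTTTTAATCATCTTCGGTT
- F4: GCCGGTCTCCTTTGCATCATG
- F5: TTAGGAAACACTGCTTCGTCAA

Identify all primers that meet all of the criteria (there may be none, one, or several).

F2 only.

F1 (25 nt, A=4 T=4 G=6 C=11): 3' end CGC has 3 G/C ✓; Tm = 64.9 + 41·(17 − 16.4)/25 = 65.9°C, outside 52.3–62.4°C ✗; GC 17/25 = 68.0%, outside 42.2–65.9% ✗ — fails.
F2 (23 nt, A=5 T=3 G=7 C=8): 3' end CTG has 2 G/C ✓; Tm = 64.9 + 41·(15 − 16.4)/23 = 62.4°C ✓; GC 15/23 = 65.2% ✓ — passes.
F3 (25 nt, A=5 T=12 G=4 C=4): 3' end GTT has 1 G/C, need ≥2 ✗; Tm = 64.9 + 41·(8 − 16.4)/25 = 51.1°C, outside 52.3–62.4°C ✗; GC 8/25 = 32.0%, outside 42.2–65.9% ✗ — fails.
F4 (21 nt, A=2 T=7 G=5 C=7): 3' end ATG has 1 G/C, need ≥2 ✗; Tm = 64.9 + 41·(12 − 16.4)/21 = 56.3°C ✓; GC 12/21 = 57.1% ✓ — fails.
F5 (22 nt, A=7 T=6 G=4 C=5): 3' end CAA has 1 G/C, need ≥2 ✗; Tm = 64.9 + 41·(9 − 16.4)/22 = 51.1°C, outside 52.3–62.4°C ✗; GC 9/22 = 40.9%, outside 42.2–65.9% ✗ — fails.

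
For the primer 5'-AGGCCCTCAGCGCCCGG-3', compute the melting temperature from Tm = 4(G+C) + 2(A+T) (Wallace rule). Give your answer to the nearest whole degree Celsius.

62°C

Base counts: A=2, T=1, G=6, C=8 (length 17).
Tm = 2·(2+1) + 4·(6+8) = 2·3 + 4·14 = 6 + 56 = 62°C.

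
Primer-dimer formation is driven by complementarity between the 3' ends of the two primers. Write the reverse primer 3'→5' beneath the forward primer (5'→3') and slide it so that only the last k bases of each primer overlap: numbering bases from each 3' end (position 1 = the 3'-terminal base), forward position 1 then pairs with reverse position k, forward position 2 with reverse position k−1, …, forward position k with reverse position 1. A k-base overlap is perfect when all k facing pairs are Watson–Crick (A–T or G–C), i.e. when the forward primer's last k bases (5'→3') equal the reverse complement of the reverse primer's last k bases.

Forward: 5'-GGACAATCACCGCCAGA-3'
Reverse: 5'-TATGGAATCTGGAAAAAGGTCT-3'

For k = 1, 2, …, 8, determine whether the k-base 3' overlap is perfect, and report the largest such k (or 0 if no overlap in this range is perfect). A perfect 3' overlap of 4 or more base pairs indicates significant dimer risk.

Last 8 bases (5'→3') — forward …CCGCCAGA, reverse …AAAGGTCT.
Reverse complement of the reverse primer's last 8 bases: AGACCTTT; its first k bases are the reverse complement of the reverse primer's last k bases, so a perfect k-base overlap needs the forward primer's last k bases to equal them.
Comparing (forward last k vs required): k=1: A vs A ✓; k=2: GA vs AG ✗; k=3: AGA vs AGA ✓; k=4: CAGA vs AGAC ✗; k=5: CCAGA vs AGACC ✗; k=6: GCCAGA vs AGACCT ✗; k=7: CGCCAGA vs AGACCTT ✗; k=8: CCGCCAGA vs AGACCTTT ✗.
Perfect overlaps at k = 1, 3; the largest is 3.

Longest perfect overlap: 3 complementary base pairs; below the dimer-risk threshold (threshold 4).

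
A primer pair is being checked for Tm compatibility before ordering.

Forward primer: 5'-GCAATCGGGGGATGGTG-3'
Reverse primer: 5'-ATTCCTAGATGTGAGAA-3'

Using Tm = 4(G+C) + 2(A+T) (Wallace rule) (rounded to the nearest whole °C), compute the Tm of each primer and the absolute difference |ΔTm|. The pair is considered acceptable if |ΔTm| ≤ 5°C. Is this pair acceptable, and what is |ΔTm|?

|ΔTm| = 10°C; the pair is not acceptable.

Forward: A=3 T=3 G=9 C=2 → Tm = 2·6 + 4·11 = 56°C.
Reverse: A=6 T=5 G=4 C=2 → Tm = 2·11 + 4·6 = 46°C.
|ΔTm| = |56 − 46| = 10°C, > 5°C.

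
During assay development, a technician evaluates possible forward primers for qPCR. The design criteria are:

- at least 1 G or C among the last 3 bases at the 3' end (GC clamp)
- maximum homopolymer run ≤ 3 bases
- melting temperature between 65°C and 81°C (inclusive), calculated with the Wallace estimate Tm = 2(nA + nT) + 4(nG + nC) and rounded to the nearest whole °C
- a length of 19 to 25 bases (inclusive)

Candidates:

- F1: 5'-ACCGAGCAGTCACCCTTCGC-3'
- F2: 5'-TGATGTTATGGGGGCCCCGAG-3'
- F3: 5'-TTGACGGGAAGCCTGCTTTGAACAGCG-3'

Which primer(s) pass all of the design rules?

F1 (20 nt, A=4 T=3 G=4 C=9): 3' end CGC has 3 G/C ✓; longest run = 3 ✓; Tm = 2·7 + 4·13 = 66°C ✓; length 20 ✓ — passes.
F2 (21 nt, A=3 T=5 G=9 C=4): 3' end GAG has 2 G/C ✓; longest run = 5, exceeds 3 ✗; Tm = 2·8 + 4·13 = 68°C ✓; length 21 ✓ — fails.
F3 (27 nt, A=6 T=6 G=9 C=6): 3' end GCG has 3 G/C ✓; longest run = 3 ✓; Tm = 2·12 + 4·15 = 84°C, outside 65–81°C ✗; length 27, outside 19–25 ✗ — fails.

F1 only.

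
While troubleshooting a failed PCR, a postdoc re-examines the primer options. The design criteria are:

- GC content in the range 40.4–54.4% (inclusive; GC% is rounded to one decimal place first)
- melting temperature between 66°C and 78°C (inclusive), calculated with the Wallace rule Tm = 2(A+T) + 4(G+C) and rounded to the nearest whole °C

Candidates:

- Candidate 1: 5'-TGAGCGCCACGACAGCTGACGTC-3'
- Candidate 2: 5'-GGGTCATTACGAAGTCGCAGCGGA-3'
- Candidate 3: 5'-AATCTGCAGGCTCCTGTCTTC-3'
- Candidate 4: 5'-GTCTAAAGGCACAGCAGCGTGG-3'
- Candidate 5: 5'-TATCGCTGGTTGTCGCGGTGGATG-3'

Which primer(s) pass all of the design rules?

None of the candidates satisfy all criteria.

Candidate 1 (23 nt, A=5 T=3 G=7 C=8): GC 15/23 = 65.2%, outside 40.4–54.4% ✗; Tm = 2·8 + 4·15 = 76°C ✓ — fails.
Candidate 2 (24 nt, A=6 T=4 G=9 C=5): GC 14/24 = 58.3%, outside 40.4–54.4% ✗; Tm = 2·10 + 4·14 = 76°C ✓ — fails.
Candidate 3 (21 nt, A=3 T=7 G=4 C=7): GC 11/21 = 52.4% ✓; Tm = 2·10 + 4·11 = 64°C, outside 66–78°C ✗ — fails.
Candidate 4 (22 nt, A=6 T=3 G=8 C=5): GC 13/22 = 59.1%, outside 40.4–54.4% ✗; Tm = 2·9 + 4·13 = 70°C ✓ — fails.
Candidate 5 (24 nt, A=2 T=8 G=10 C=4): GC 14/24 = 58.3%, outside 40.4–54.4% ✗; Tm = 2·10 + 4·14 = 76°C ✓ — fails.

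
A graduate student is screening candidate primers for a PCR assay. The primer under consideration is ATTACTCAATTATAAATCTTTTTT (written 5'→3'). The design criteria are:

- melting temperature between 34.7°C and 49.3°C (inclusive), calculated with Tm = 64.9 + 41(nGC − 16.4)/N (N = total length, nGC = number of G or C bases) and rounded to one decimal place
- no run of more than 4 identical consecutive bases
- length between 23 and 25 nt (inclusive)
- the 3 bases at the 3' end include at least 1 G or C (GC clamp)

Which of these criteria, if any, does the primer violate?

Base counts: A=8, T=13, G=0, C=3 (length 24).
Tm: Tm = 64.9 + 41·(3 − 16.4)/24 = 42.0°C ✓
homopolymer run: longest run = 6, exceeds 4 ✗
length: length 24 ✓
GC clamp: 3' end TTT has 0 G/C, need ≥1 ✗

Fails: homopolymer run, GC clamp.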